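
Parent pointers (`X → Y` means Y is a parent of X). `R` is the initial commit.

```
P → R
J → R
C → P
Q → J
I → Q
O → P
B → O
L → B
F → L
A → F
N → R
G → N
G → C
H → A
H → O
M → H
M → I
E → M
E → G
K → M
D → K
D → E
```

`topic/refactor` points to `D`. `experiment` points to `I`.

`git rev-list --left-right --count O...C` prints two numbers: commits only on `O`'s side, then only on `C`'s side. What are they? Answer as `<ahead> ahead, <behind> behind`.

1 ahead, 1 behind

Reachable from O: {O, P, R}.
Reachable from C: {C, P, R}.
Only in O's history (ahead): {O} — 1.
Only in C's history (behind): {C} — 1.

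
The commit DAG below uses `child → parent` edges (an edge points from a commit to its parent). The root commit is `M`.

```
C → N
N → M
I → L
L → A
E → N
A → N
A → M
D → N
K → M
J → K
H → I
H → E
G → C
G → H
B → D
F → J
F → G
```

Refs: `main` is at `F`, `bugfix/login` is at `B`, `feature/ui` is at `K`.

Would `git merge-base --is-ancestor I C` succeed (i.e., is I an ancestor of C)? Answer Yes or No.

No

Ancestors of C: {C, M, N}.
I is not in that set, so it is not an ancestor of C.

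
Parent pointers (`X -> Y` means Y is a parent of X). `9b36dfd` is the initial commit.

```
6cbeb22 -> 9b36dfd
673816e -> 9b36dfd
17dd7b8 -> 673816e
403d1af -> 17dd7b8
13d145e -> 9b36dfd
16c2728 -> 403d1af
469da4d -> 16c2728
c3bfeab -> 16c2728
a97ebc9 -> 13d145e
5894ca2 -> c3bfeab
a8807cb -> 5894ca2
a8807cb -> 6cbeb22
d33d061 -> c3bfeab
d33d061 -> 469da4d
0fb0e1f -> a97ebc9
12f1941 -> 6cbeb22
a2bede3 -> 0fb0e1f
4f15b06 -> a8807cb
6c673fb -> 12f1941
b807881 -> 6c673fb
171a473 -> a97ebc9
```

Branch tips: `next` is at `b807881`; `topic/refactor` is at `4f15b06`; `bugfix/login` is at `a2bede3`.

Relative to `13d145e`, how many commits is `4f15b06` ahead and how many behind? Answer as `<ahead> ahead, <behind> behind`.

9 ahead, 1 behind

Reachable from 4f15b06: {16c2728, 17dd7b8, 403d1af, 4f15b06, 5894ca2, 673816e, 6cbeb22, 9b36dfd, a8807cb, c3bfeab}.
Reachable from 13d145e: {13d145e, 9b36dfd}.
Only in 4f15b06's history (ahead): {16c2728, 17dd7b8, 403d1af, 4f15b06, 5894ca2, 673816e, 6cbeb22, a8807cb, c3bfeab} — 9.
Only in 13d145e's history (behind): {13d145e} — 1.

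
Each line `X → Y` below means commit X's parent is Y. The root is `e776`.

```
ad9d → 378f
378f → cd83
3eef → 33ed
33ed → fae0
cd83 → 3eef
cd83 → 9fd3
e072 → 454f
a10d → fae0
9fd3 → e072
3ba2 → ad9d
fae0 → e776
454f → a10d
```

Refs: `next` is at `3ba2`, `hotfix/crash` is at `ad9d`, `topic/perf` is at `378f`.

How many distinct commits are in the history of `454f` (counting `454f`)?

4

Walking parent pointers from 454f: reachable set = {454f, a10d, e776, fae0}.
That is 4 commits.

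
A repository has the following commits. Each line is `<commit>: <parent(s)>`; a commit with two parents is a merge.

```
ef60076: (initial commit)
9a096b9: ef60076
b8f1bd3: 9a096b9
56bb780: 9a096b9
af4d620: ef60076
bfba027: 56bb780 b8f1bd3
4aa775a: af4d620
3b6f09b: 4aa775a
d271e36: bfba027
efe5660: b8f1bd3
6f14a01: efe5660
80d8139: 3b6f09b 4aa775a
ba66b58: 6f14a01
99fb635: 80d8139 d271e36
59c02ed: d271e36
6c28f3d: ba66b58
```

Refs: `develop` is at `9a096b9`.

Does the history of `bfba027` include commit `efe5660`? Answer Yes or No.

Ancestors of bfba027: {56bb780, 9a096b9, b8f1bd3, bfba027, ef60076}.
efe5660 is not in that set, so it is not an ancestor of bfba027.

No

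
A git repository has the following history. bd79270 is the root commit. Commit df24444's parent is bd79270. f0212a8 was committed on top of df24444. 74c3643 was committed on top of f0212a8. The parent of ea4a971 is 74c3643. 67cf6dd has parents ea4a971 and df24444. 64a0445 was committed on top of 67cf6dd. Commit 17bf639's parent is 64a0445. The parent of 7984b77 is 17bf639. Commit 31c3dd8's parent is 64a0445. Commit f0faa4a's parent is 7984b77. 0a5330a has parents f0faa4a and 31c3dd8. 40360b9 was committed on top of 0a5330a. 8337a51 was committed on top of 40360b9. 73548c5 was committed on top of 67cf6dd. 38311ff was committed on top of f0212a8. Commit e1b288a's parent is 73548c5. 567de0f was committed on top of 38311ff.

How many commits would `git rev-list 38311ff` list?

4

Walking parent pointers from 38311ff: reachable set = {38311ff, bd79270, df24444, f0212a8}.
That is 4 commits.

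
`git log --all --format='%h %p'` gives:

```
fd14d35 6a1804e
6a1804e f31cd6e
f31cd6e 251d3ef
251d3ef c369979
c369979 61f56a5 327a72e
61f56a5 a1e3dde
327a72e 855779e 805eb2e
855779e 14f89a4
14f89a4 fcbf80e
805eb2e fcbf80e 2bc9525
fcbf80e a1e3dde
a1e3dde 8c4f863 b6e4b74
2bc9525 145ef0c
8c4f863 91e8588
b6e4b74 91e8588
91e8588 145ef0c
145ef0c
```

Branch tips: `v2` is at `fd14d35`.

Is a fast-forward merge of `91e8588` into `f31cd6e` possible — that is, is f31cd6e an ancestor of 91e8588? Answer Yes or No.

A fast-forward from f31cd6e to 91e8588 is possible iff f31cd6e is an ancestor of 91e8588.
Ancestors of 91e8588: {145ef0c, 91e8588}.
f31cd6e is not among them, so fast-forward is not possible.

No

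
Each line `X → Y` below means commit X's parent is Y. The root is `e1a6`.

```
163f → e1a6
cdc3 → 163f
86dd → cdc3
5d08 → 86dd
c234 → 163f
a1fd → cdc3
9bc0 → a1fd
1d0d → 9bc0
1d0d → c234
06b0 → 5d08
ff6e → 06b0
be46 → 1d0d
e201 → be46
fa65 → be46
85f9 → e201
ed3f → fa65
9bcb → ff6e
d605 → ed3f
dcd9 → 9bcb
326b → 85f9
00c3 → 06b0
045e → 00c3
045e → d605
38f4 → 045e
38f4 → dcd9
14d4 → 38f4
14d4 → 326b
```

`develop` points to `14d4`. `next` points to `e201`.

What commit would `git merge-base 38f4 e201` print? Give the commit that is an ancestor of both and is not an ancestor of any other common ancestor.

Ancestors of 38f4: {00c3, 045e, 06b0, 163f, 1d0d, 38f4, 5d08, 86dd, 9bc0, 9bcb, a1fd, be46, c234, cdc3, d605, dcd9, e1a6, ed3f, fa65, ff6e}.
Ancestors of e201: {163f, 1d0d, 9bc0, a1fd, be46, c234, cdc3, e1a6, e201}.
Common ancestors: {163f, 1d0d, 9bc0, a1fd, be46, c234, cdc3, e1a6}.
Among these, be46 is not an ancestor of any other common ancestor — it is the merge base.

be46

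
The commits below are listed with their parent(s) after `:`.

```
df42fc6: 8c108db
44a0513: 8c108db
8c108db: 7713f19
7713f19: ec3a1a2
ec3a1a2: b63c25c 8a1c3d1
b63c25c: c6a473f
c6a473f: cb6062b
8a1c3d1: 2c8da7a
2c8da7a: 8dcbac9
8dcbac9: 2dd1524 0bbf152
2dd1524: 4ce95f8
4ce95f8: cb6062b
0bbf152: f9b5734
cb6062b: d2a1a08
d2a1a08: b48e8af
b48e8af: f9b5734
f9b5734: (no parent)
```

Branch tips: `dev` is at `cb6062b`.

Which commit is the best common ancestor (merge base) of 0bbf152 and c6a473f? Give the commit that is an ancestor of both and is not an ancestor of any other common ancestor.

Ancestors of 0bbf152: {0bbf152, f9b5734}.
Ancestors of c6a473f: {b48e8af, c6a473f, cb6062b, d2a1a08, f9b5734}.
Common ancestors: {f9b5734}.
The only common ancestor is f9b5734, so it is the merge base.

f9b5734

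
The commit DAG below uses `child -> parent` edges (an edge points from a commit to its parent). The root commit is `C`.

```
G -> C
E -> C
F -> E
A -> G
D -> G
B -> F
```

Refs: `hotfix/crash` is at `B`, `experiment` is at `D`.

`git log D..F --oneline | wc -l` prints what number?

2

Reachable from F: {C, E, F}.
Reachable from D: {C, D, G}.
In F's history but not D's: {E, F} — 2 commits.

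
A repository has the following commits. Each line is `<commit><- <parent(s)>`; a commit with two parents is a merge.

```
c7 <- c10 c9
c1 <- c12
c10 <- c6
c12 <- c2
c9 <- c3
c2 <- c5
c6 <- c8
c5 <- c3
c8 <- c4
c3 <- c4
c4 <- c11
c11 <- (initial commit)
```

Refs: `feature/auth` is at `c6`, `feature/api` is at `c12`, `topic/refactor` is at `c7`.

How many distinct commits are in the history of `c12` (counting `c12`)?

Walking parent pointers from c12: reachable set = {c11, c12, c2, c3, c4, c5}.
That is 6 commits.

6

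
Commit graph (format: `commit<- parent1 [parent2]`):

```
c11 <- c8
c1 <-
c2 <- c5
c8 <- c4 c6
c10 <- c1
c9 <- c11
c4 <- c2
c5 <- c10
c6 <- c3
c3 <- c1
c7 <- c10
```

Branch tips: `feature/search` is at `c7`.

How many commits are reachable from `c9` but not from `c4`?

Reachable from c9: {c1, c10, c11, c2, c3, c4, c5, c6, c8, c9}.
Reachable from c4: {c1, c10, c2, c4, c5}.
In c9's history but not c4's: {c11, c3, c6, c8, c9} — 5 commits.

5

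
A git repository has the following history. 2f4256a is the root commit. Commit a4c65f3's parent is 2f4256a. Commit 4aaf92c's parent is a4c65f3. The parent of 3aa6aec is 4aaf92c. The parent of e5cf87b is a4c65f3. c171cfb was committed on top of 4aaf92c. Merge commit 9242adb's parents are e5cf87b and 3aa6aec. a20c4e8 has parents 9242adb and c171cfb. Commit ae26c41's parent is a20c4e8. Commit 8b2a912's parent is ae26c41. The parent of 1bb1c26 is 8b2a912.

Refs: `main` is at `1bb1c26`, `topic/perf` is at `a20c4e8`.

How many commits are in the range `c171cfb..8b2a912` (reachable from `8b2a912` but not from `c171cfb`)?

Reachable from 8b2a912: {2f4256a, 3aa6aec, 4aaf92c, 8b2a912, 9242adb, a20c4e8, a4c65f3, ae26c41, c171cfb, e5cf87b}.
Reachable from c171cfb: {2f4256a, 4aaf92c, a4c65f3, c171cfb}.
In 8b2a912's history but not c171cfb's: {3aa6aec, 8b2a912, 9242adb, a20c4e8, ae26c41, e5cf87b} — 6 commits.

6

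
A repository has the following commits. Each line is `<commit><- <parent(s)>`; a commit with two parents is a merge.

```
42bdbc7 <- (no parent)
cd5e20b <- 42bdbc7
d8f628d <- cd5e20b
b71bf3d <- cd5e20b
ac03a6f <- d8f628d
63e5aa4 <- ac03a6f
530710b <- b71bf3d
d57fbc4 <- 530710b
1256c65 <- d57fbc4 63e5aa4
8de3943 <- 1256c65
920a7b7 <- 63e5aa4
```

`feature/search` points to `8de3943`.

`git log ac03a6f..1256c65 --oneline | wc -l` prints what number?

Reachable from 1256c65: {1256c65, 42bdbc7, 530710b, 63e5aa4, ac03a6f, b71bf3d, cd5e20b, d57fbc4, d8f628d}.
Reachable from ac03a6f: {42bdbc7, ac03a6f, cd5e20b, d8f628d}.
In 1256c65's history but not ac03a6f's: {1256c65, 530710b, 63e5aa4, b71bf3d, d57fbc4} — 5 commits.

5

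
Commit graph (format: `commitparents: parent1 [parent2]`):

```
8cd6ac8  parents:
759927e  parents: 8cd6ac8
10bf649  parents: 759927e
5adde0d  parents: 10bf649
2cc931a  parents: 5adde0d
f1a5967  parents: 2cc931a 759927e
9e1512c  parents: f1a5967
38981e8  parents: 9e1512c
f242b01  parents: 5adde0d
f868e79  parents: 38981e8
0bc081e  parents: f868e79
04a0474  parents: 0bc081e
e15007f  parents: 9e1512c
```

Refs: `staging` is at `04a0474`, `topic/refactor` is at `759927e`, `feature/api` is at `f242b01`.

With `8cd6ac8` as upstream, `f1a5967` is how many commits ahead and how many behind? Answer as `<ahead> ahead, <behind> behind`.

Reachable from f1a5967: {10bf649, 2cc931a, 5adde0d, 759927e, 8cd6ac8, f1a5967}.
Reachable from 8cd6ac8: {8cd6ac8}.
Only in f1a5967's history (ahead): {10bf649, 2cc931a, 5adde0d, 759927e, f1a5967} — 5.
Only in 8cd6ac8's history (behind): {} — 0.

5 ahead, 0 behind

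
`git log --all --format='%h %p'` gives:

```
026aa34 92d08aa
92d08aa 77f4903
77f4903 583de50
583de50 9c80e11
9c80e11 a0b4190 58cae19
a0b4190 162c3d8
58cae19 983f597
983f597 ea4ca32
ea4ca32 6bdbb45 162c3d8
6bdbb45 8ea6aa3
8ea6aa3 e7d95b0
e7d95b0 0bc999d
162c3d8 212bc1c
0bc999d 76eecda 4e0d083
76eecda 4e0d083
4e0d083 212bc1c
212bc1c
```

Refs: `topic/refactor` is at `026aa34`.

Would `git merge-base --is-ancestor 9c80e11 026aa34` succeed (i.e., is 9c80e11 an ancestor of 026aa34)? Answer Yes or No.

Yes

Ancestors of 026aa34 (commits reachable by following parents): {026aa34, 0bc999d, 162c3d8, 212bc1c, 4e0d083, 583de50, 58cae19, 6bdbb45, 76eecda, 77f4903, 8ea6aa3, 92d08aa, 983f597, 9c80e11, a0b4190, e7d95b0, ea4ca32}.
9c80e11 is in that set, so it is an ancestor of 026aa34.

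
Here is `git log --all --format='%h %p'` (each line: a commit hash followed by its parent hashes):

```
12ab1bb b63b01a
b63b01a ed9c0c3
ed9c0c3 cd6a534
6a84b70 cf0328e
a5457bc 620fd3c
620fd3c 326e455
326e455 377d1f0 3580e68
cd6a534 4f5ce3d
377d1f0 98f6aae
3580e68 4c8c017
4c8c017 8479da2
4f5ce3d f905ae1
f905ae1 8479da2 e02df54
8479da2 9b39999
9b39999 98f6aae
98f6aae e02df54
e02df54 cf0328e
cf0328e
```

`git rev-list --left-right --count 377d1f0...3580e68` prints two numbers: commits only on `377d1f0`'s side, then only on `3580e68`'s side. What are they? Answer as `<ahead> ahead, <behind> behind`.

Reachable from 377d1f0: {377d1f0, 98f6aae, cf0328e, e02df54}.
Reachable from 3580e68: {3580e68, 4c8c017, 8479da2, 98f6aae, 9b39999, cf0328e, e02df54}.
Only in 377d1f0's history (ahead): {377d1f0} — 1.
Only in 3580e68's history (behind): {3580e68, 4c8c017, 8479da2, 9b39999} — 4.

1 ahead, 4 behind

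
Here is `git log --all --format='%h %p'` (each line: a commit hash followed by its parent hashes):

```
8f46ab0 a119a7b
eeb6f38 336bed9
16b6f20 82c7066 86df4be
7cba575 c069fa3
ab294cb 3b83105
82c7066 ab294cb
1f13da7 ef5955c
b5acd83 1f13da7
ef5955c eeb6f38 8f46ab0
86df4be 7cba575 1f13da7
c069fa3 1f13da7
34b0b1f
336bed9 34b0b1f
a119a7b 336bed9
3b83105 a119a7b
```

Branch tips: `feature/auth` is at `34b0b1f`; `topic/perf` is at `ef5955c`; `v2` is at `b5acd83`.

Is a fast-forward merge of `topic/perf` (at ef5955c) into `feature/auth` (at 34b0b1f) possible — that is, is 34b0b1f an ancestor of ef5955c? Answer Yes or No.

A fast-forward from 34b0b1f to ef5955c is possible iff 34b0b1f is an ancestor of ef5955c.
Ancestors of ef5955c: {336bed9, 34b0b1f, 8f46ab0, a119a7b, eeb6f38, ef5955c}.
34b0b1f is among them, so fast-forward is possible.

Yes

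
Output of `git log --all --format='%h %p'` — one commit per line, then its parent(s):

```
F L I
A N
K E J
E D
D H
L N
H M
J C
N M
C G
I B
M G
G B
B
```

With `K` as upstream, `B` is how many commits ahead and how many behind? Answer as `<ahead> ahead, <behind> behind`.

Reachable from B: {B}.
Reachable from K: {B, C, D, E, G, H, J, K, M}.
Only in B's history (ahead): {} — 0.
Only in K's history (behind): {C, D, E, G, H, J, K, M} — 8.

0 ahead, 8 behind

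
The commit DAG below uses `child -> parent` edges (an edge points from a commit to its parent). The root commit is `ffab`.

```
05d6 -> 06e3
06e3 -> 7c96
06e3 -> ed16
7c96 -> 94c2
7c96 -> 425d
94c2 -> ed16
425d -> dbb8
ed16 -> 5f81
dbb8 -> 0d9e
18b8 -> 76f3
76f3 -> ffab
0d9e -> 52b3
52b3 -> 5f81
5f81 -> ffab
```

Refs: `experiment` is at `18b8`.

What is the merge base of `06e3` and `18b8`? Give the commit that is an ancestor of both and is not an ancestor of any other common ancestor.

Ancestors of 06e3: {06e3, 0d9e, 425d, 52b3, 5f81, 7c96, 94c2, dbb8, ed16, ffab}.
Ancestors of 18b8: {18b8, 76f3, ffab}.
Common ancestors: {ffab}.
The only common ancestor is ffab, so it is the merge base.

ffab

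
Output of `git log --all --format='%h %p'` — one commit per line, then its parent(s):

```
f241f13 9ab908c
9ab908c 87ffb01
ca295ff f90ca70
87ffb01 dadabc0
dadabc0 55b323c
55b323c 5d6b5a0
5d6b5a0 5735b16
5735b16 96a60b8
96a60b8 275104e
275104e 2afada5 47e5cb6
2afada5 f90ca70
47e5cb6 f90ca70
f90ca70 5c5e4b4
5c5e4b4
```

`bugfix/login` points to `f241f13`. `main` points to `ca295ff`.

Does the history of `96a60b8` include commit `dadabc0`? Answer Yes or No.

No

Ancestors of 96a60b8: {275104e, 2afada5, 47e5cb6, 5c5e4b4, 96a60b8, f90ca70}.
dadabc0 is not in that set, so it is not an ancestor of 96a60b8.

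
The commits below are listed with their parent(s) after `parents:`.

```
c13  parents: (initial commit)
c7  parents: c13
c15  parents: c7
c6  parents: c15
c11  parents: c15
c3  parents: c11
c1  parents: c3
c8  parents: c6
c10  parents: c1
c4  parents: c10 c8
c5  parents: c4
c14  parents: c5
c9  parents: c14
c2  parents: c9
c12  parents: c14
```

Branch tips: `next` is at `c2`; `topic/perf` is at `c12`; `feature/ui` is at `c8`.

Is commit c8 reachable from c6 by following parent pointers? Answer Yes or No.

Ancestors of c6: {c13, c15, c6, c7}.
c8 is not in that set, so it is not an ancestor of c6.

No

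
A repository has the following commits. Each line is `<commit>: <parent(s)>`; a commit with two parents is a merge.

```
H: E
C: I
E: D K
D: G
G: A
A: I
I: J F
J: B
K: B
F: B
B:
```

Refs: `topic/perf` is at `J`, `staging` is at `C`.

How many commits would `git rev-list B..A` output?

Reachable from A: {A, B, F, I, J}.
Reachable from B: {B}.
In A's history but not B's: {A, F, I, J} — 4 commits.

4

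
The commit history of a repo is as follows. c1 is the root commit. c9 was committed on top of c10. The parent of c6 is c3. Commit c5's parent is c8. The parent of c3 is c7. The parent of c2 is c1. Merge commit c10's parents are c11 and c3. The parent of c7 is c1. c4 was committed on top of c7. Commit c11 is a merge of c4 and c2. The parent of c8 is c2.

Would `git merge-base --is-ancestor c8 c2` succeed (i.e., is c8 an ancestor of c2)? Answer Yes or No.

No

Ancestors of c2: {c1, c2}.
c8 is not in that set, so it is not an ancestor of c2.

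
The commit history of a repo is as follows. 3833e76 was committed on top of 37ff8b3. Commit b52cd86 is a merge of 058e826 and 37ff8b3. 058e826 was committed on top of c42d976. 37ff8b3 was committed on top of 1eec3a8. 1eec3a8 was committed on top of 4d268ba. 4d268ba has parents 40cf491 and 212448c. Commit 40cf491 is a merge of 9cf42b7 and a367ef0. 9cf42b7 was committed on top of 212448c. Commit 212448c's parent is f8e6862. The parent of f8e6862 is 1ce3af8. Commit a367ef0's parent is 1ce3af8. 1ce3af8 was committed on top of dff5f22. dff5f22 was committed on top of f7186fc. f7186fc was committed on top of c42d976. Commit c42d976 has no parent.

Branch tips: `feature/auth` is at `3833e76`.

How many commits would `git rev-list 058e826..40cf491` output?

8

Reachable from 40cf491: {1ce3af8, 212448c, 40cf491, 9cf42b7, a367ef0, c42d976, dff5f22, f7186fc, f8e6862}.
Reachable from 058e826: {058e826, c42d976}.
In 40cf491's history but not 058e826's: {1ce3af8, 212448c, 40cf491, 9cf42b7, a367ef0, dff5f22, f7186fc, f8e6862} — 8 commits.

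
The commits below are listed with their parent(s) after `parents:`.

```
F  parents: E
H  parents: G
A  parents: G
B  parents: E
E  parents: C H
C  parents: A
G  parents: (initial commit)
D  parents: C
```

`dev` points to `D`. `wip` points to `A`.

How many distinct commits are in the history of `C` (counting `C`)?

Walking parent pointers from C: reachable set = {A, C, G}.
That is 3 commits.

3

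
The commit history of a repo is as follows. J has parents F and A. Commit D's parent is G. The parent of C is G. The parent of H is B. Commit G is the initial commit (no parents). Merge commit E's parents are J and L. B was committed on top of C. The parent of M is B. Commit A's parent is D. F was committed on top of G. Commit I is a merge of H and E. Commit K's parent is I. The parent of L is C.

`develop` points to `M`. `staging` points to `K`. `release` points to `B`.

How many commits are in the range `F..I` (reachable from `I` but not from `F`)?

9

Reachable from I: {A, B, C, D, E, F, G, H, I, J, L}.
Reachable from F: {F, G}.
In I's history but not F's: {A, B, C, D, E, H, I, J, L} — 9 commits.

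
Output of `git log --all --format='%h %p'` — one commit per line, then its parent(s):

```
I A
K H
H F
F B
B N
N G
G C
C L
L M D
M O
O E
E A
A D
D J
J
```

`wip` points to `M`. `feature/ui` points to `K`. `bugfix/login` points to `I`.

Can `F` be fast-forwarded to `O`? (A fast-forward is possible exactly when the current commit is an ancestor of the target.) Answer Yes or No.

A fast-forward from F to O is possible iff F is an ancestor of O.
Ancestors of O: {A, D, E, J, O}.
F is not among them, so fast-forward is not possible.

No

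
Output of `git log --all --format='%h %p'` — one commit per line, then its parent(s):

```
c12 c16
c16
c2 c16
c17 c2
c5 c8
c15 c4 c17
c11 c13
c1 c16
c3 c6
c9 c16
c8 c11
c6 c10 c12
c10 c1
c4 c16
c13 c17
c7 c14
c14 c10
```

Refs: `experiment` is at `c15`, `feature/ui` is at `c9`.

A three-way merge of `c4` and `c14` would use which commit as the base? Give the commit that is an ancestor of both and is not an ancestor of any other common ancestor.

Ancestors of c4: {c16, c4}.
Ancestors of c14: {c1, c10, c14, c16}.
Common ancestors: {c16}.
The only common ancestor is c16, so it is the merge base.

c16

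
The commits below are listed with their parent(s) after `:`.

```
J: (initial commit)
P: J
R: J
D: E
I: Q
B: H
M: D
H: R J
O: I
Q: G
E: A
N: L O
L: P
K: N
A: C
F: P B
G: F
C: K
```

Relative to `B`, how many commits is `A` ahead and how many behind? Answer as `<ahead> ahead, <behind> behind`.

Reachable from A: {A, B, C, F, G, H, I, J, K, L, N, O, P, Q, R}.
Reachable from B: {B, H, J, R}.
Only in A's history (ahead): {A, C, F, G, I, K, L, N, O, P, Q} — 11.
Only in B's history (behind): {} — 0.

11 ahead, 0 behind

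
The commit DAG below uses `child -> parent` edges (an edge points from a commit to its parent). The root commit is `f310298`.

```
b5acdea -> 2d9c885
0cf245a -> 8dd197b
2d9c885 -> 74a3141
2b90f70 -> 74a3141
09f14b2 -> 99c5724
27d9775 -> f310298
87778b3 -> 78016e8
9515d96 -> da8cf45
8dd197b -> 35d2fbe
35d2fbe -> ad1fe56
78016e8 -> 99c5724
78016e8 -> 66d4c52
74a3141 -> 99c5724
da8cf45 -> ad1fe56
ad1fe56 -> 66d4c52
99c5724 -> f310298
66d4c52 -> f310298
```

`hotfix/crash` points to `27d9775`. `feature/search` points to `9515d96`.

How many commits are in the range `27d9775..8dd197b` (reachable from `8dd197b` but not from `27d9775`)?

4

Reachable from 8dd197b: {35d2fbe, 66d4c52, 8dd197b, ad1fe56, f310298}.
Reachable from 27d9775: {27d9775, f310298}.
In 8dd197b's history but not 27d9775's: {35d2fbe, 66d4c52, 8dd197b, ad1fe56} — 4 commits.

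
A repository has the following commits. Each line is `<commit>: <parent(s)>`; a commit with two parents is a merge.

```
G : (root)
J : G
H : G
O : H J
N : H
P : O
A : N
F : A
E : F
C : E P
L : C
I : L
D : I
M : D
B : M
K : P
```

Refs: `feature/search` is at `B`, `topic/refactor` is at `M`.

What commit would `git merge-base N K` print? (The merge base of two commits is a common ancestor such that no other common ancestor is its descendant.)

Ancestors of N: {G, H, N}.
Ancestors of K: {G, H, J, K, O, P}.
Common ancestors: {G, H}.
Among these, H is not an ancestor of any other common ancestor — it is the merge base.

H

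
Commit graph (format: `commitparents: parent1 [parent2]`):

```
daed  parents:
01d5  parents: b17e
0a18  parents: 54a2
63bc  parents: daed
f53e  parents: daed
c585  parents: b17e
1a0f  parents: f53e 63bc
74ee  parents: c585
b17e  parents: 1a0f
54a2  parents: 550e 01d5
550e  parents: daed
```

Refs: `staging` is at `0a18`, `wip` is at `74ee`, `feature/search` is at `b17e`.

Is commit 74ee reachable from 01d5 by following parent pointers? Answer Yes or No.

No

Ancestors of 01d5: {01d5, 1a0f, 63bc, b17e, daed, f53e}.
74ee is not in that set, so it is not an ancestor of 01d5.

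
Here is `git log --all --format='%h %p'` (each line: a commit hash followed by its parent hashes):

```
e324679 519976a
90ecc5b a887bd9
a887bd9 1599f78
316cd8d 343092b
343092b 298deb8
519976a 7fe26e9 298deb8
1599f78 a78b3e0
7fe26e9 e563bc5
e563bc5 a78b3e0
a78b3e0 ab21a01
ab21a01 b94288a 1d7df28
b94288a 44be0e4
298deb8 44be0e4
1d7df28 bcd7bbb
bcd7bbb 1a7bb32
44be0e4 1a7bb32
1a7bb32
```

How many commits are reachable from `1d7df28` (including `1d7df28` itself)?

Walking parent pointers from 1d7df28: reachable set = {1a7bb32, 1d7df28, bcd7bbb}.
That is 3 commits.

3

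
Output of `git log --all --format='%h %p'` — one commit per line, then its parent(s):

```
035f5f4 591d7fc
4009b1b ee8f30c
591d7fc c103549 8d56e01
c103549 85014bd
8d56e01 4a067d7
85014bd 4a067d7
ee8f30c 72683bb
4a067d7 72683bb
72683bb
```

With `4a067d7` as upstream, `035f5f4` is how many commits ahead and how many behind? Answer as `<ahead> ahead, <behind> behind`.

5 ahead, 0 behind

Reachable from 035f5f4: {035f5f4, 4a067d7, 591d7fc, 72683bb, 85014bd, 8d56e01, c103549}.
Reachable from 4a067d7: {4a067d7, 72683bb}.
Only in 035f5f4's history (ahead): {035f5f4, 591d7fc, 85014bd, 8d56e01, c103549} — 5.
Only in 4a067d7's history (behind): {} — 0.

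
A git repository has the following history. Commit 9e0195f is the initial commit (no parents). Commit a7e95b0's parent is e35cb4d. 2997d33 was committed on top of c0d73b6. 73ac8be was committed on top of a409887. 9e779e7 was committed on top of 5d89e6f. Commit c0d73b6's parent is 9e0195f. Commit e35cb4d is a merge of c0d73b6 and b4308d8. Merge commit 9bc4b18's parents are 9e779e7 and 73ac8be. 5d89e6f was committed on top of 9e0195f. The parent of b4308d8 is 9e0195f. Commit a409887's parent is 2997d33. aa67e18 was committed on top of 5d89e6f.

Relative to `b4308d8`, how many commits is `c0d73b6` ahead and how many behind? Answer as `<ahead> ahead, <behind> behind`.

1 ahead, 1 behind

Reachable from c0d73b6: {9e0195f, c0d73b6}.
Reachable from b4308d8: {9e0195f, b4308d8}.
Only in c0d73b6's history (ahead): {c0d73b6} — 1.
Only in b4308d8's history (behind): {b4308d8} — 1.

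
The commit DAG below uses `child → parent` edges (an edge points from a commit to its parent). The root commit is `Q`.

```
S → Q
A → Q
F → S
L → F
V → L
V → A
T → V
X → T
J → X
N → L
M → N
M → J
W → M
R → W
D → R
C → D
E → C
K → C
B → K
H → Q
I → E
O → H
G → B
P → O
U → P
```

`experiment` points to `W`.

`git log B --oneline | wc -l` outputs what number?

17

Walking parent pointers from B: reachable set = {A, B, C, D, F, J, K, L, M, N, Q, R, S, T, V, W, X}.
That is 17 commits.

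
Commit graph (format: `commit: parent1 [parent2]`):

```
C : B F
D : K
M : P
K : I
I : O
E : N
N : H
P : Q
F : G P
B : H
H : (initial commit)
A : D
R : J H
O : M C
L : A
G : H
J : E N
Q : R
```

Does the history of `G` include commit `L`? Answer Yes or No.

Ancestors of G: {G, H}.
L is not in that set, so it is not an ancestor of G.

No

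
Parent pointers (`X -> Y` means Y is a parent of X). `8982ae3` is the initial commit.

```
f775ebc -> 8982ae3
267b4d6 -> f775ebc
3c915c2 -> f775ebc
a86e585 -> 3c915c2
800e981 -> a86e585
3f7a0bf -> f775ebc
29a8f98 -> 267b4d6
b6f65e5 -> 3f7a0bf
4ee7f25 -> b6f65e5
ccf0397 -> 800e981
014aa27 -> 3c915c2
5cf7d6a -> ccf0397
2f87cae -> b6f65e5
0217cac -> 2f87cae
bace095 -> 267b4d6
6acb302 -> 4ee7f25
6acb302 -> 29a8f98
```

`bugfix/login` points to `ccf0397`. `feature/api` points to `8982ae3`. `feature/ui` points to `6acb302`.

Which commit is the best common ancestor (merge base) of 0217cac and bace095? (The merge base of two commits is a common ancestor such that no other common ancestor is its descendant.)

f775ebc

Ancestors of 0217cac: {0217cac, 2f87cae, 3f7a0bf, 8982ae3, b6f65e5, f775ebc}.
Ancestors of bace095: {267b4d6, 8982ae3, bace095, f775ebc}.
Common ancestors: {8982ae3, f775ebc}.
Among these, f775ebc is not an ancestor of any other common ancestor — it is the merge base.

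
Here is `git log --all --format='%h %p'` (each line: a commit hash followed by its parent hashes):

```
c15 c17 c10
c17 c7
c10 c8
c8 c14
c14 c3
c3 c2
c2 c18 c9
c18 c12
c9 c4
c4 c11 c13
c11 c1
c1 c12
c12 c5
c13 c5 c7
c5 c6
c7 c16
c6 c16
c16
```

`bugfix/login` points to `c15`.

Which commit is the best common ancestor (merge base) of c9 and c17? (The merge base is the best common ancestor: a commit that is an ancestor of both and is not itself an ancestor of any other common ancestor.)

Ancestors of c9: {c1, c11, c12, c13, c16, c4, c5, c6, c7, c9}.
Ancestors of c17: {c16, c17, c7}.
Common ancestors: {c16, c7}.
Among these, c7 is not an ancestor of any other common ancestor — it is the merge base.

c7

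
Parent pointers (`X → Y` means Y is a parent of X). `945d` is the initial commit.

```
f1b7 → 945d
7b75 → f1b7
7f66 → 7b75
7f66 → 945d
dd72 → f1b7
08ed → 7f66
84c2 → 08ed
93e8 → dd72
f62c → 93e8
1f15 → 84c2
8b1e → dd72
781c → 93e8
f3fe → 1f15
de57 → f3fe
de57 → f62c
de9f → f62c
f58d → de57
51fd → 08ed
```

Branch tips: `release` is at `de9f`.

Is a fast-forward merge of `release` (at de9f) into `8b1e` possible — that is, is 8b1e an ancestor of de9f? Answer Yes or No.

No

A fast-forward from 8b1e to de9f is possible iff 8b1e is an ancestor of de9f.
Ancestors of de9f: {93e8, 945d, dd72, de9f, f1b7, f62c}.
8b1e is not among them, so fast-forward is not possible.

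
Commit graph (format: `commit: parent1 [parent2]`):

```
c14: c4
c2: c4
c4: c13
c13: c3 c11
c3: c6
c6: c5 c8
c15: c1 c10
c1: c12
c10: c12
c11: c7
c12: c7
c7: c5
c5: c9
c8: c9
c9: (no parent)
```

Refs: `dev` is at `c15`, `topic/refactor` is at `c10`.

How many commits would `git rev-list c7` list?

Walking parent pointers from c7: reachable set = {c5, c7, c9}.
That is 3 commits.

3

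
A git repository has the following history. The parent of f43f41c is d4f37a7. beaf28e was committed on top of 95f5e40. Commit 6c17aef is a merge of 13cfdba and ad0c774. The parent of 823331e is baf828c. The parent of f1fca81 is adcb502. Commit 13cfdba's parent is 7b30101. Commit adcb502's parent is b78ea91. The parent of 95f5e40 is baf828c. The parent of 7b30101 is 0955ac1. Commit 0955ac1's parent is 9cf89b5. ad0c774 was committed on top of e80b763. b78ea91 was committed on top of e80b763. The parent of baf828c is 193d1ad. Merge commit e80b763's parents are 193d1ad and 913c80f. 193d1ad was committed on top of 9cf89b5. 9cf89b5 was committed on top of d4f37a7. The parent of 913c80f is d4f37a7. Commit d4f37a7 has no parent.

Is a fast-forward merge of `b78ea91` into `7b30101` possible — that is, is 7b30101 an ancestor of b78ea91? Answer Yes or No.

No

A fast-forward from 7b30101 to b78ea91 is possible iff 7b30101 is an ancestor of b78ea91.
Ancestors of b78ea91: {193d1ad, 913c80f, 9cf89b5, b78ea91, d4f37a7, e80b763}.
7b30101 is not among them, so fast-forward is not possible.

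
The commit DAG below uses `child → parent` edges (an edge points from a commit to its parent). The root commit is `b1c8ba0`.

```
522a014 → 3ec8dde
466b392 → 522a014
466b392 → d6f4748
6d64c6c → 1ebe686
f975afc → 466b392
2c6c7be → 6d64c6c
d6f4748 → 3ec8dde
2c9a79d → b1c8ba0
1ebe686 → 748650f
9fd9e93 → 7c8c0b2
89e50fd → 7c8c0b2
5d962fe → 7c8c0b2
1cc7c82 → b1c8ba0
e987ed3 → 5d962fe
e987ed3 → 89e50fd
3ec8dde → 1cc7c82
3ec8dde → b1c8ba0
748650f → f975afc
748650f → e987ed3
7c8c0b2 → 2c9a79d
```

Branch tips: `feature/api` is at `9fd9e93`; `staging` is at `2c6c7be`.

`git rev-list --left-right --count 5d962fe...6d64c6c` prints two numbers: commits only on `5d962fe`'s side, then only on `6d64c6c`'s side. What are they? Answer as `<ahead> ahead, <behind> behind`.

0 ahead, 11 behind

Reachable from 5d962fe: {2c9a79d, 5d962fe, 7c8c0b2, b1c8ba0}.
Reachable from 6d64c6c: {1cc7c82, 1ebe686, 2c9a79d, 3ec8dde, 466b392, 522a014, 5d962fe, 6d64c6c, 748650f, 7c8c0b2, 89e50fd, b1c8ba0, d6f4748, e987ed3, f975afc}.
Only in 5d962fe's history (ahead): {} — 0.
Only in 6d64c6c's history (behind): {1cc7c82, 1ebe686, 3ec8dde, 466b392, 522a014, 6d64c6c, 748650f, 89e50fd, d6f4748, e987ed3, f975afc} — 11.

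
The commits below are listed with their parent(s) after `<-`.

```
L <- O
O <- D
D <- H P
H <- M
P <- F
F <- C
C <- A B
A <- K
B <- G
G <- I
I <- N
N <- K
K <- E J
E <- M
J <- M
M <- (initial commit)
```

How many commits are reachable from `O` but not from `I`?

9

Reachable from O: {A, B, C, D, E, F, G, H, I, J, K, M, N, O, P}.
Reachable from I: {E, I, J, K, M, N}.
In O's history but not I's: {A, B, C, D, F, G, H, O, P} — 9 commits.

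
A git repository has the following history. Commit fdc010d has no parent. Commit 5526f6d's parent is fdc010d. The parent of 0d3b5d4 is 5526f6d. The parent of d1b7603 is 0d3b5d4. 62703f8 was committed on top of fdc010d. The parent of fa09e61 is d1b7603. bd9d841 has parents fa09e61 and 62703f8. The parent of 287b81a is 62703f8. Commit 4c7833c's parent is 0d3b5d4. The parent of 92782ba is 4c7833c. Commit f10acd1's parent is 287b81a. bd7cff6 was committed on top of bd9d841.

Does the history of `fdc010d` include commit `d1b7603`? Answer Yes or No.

No

Ancestors of fdc010d: {fdc010d}.
d1b7603 is not in that set, so it is not an ancestor of fdc010d.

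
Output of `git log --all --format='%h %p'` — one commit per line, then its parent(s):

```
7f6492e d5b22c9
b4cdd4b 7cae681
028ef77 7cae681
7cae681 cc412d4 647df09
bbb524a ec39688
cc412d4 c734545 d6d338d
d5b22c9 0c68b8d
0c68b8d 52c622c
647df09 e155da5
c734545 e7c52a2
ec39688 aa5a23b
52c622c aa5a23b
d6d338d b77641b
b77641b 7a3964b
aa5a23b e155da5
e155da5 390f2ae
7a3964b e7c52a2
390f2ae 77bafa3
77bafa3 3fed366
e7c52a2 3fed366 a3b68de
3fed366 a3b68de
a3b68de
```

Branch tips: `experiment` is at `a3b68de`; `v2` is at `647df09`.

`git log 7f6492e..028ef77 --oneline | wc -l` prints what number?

9

Reachable from 028ef77: {028ef77, 390f2ae, 3fed366, 647df09, 77bafa3, 7a3964b, 7cae681, a3b68de, b77641b, c734545, cc412d4, d6d338d, e155da5, e7c52a2}.
Reachable from 7f6492e: {0c68b8d, 390f2ae, 3fed366, 52c622c, 77bafa3, 7f6492e, a3b68de, aa5a23b, d5b22c9, e155da5}.
In 028ef77's history but not 7f6492e's: {028ef77, 647df09, 7a3964b, 7cae681, b77641b, c734545, cc412d4, d6d338d, e7c52a2} — 9 commits.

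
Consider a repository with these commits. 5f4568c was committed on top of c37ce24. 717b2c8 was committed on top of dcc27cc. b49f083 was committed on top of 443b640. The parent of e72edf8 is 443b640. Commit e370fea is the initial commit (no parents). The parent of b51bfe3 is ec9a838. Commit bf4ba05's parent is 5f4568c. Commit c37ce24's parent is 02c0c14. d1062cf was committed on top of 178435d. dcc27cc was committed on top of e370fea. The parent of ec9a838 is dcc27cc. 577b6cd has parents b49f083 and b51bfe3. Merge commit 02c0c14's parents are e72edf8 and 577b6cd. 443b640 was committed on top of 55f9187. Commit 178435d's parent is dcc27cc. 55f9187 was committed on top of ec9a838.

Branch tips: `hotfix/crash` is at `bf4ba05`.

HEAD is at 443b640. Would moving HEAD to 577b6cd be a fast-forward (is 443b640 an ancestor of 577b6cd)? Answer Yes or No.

A fast-forward from 443b640 to 577b6cd is possible iff 443b640 is an ancestor of 577b6cd.
Ancestors of 577b6cd: {443b640, 55f9187, 577b6cd, b49f083, b51bfe3, dcc27cc, e370fea, ec9a838}.
443b640 is among them, so fast-forward is possible.

Yes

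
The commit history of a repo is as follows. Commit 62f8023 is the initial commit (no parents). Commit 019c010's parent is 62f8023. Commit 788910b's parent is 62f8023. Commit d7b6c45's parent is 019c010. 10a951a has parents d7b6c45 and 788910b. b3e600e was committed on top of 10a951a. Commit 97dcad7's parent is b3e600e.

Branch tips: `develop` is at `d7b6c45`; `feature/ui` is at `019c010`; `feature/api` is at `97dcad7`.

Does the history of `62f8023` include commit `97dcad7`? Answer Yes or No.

Ancestors of 62f8023: {62f8023}.
97dcad7 is not in that set, so it is not an ancestor of 62f8023.

No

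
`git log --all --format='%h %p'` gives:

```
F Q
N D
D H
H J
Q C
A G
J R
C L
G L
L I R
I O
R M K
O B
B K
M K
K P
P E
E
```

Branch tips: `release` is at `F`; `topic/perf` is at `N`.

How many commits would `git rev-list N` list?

Walking parent pointers from N: reachable set = {D, E, H, J, K, M, N, P, R}.
That is 9 commits.

9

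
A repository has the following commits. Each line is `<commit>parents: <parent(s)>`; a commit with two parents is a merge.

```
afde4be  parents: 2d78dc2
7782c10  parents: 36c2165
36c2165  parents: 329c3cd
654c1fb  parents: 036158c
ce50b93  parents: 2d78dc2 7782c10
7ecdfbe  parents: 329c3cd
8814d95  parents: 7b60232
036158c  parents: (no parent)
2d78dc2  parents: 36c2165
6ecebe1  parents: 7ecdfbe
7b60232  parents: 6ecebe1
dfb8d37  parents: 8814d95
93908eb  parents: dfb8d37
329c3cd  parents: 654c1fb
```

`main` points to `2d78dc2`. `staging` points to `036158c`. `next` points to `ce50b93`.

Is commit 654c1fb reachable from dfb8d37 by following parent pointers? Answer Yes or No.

Ancestors of dfb8d37 (commits reachable by following parents): {036158c, 329c3cd, 654c1fb, 6ecebe1, 7b60232, 7ecdfbe, 8814d95, dfb8d37}.
654c1fb is in that set, so it is an ancestor of dfb8d37.

Yes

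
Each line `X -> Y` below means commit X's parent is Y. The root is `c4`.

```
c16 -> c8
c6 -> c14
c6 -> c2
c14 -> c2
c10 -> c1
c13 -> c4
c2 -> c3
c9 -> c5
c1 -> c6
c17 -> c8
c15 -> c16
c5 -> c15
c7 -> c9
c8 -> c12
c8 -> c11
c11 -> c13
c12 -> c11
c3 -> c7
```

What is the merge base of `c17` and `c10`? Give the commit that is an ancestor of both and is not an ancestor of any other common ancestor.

Ancestors of c17: {c11, c12, c13, c17, c4, c8}.
Ancestors of c10: {c1, c10, c11, c12, c13, c14, c15, c16, c2, c3, c4, c5, c6, c7, c8, c9}.
Common ancestors: {c11, c12, c13, c4, c8}.
Among these, c8 is not an ancestor of any other common ancestor — it is the merge base.

c8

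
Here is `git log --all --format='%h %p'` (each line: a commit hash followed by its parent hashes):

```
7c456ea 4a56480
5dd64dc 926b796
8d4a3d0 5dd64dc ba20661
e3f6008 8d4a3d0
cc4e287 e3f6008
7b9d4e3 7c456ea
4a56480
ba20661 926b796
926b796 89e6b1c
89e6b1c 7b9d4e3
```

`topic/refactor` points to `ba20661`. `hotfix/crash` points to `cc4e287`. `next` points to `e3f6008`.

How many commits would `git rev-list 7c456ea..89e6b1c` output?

Reachable from 89e6b1c: {4a56480, 7b9d4e3, 7c456ea, 89e6b1c}.
Reachable from 7c456ea: {4a56480, 7c456ea}.
In 89e6b1c's history but not 7c456ea's: {7b9d4e3, 89e6b1c} — 2 commits.

2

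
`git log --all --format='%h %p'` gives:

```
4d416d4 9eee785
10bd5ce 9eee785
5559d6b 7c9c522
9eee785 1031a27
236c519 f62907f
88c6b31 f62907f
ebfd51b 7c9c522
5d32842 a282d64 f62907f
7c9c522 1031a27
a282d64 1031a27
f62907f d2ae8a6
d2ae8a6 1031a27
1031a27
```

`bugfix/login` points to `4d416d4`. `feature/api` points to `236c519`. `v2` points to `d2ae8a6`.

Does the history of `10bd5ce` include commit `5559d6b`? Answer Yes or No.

No

Ancestors of 10bd5ce: {1031a27, 10bd5ce, 9eee785}.
5559d6b is not in that set, so it is not an ancestor of 10bd5ce.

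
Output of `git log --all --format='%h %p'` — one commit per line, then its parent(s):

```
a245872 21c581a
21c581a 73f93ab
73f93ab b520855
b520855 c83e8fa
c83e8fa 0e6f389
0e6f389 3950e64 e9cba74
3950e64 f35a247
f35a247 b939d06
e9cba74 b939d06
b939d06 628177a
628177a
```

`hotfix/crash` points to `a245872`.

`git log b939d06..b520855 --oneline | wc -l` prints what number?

Reachable from b520855: {0e6f389, 3950e64, 628177a, b520855, b939d06, c83e8fa, e9cba74, f35a247}.
Reachable from b939d06: {628177a, b939d06}.
In b520855's history but not b939d06's: {0e6f389, 3950e64, b520855, c83e8fa, e9cba74, f35a247} — 6 commits.

6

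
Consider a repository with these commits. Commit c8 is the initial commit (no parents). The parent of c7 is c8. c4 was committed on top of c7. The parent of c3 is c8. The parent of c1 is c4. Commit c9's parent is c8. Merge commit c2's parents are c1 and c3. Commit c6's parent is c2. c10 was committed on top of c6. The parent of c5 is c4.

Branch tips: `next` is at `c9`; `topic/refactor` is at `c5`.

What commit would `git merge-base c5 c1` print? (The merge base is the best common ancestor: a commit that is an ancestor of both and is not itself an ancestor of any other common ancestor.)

Ancestors of c5: {c4, c5, c7, c8}.
Ancestors of c1: {c1, c4, c7, c8}.
Common ancestors: {c4, c7, c8}.
Among these, c4 is not an ancestor of any other common ancestor — it is the merge base.

c4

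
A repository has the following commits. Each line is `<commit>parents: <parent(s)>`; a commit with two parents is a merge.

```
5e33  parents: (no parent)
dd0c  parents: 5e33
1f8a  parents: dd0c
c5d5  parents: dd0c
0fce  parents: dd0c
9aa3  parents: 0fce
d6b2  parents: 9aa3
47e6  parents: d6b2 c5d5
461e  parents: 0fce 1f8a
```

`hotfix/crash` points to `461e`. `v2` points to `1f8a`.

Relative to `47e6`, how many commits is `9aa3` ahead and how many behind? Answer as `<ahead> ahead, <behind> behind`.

Reachable from 9aa3: {0fce, 5e33, 9aa3, dd0c}.
Reachable from 47e6: {0fce, 47e6, 5e33, 9aa3, c5d5, d6b2, dd0c}.
Only in 9aa3's history (ahead): {} — 0.
Only in 47e6's history (behind): {47e6, c5d5, d6b2} — 3.

0 ahead, 3 behind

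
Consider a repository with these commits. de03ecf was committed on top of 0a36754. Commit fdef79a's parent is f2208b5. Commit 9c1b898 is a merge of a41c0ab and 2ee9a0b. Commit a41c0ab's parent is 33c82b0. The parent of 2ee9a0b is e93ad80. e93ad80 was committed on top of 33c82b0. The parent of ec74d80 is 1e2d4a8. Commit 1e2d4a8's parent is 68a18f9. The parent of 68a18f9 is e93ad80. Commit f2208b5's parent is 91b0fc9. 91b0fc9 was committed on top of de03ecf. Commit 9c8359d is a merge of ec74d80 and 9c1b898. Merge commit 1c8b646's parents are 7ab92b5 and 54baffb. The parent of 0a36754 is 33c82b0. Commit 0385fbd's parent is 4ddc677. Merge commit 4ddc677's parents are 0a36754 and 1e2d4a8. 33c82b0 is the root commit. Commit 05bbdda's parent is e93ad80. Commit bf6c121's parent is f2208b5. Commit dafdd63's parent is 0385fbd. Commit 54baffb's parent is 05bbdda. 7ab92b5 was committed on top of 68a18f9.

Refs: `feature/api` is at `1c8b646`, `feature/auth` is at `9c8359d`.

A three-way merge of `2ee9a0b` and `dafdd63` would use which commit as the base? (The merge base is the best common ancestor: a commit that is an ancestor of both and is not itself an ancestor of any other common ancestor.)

Ancestors of 2ee9a0b: {2ee9a0b, 33c82b0, e93ad80}.
Ancestors of dafdd63: {0385fbd, 0a36754, 1e2d4a8, 33c82b0, 4ddc677, 68a18f9, dafdd63, e93ad80}.
Common ancestors: {33c82b0, e93ad80}.
Among these, e93ad80 is not an ancestor of any other common ancestor — it is the merge base.

e93ad80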